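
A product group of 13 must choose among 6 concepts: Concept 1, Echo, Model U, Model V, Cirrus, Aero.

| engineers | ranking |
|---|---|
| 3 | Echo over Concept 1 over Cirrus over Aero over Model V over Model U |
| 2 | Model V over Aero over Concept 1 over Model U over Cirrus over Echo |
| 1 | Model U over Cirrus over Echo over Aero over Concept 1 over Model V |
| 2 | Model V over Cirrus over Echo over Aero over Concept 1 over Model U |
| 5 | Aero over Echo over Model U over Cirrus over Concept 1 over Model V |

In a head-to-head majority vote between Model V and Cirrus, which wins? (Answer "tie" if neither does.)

Ballots ranking Model V above Cirrus: 2 + 2 = 4.
Ballots ranking Cirrus above Model V: 13 − 4 = 9.
Cirrus wins the head-to-head 9–4.

Cirrus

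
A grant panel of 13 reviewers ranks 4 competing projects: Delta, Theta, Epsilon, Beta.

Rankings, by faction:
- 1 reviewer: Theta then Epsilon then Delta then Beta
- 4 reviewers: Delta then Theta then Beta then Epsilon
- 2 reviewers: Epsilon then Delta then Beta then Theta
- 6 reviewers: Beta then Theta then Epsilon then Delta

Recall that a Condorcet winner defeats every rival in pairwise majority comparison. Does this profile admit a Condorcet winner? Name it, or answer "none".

Head-to-head results (13 reviewers):
Delta vs Theta: Theta wins 7–6.
Delta–Epsilon: Epsilon 9–4.
Delta vs Beta: Delta, 7–6.
Theta–Epsilon: Theta 11–2.
Theta–Beta: Beta 8–5.
Epsilon vs Beta: Beta, 10–3.
Every project loses at least once (Delta loses to Theta; Theta loses to Beta; Epsilon loses to Theta; Beta loses to Delta). The majority relation contains the cycle Delta beats Beta beats Theta beats Delta, so there is no Condorcet winner.

none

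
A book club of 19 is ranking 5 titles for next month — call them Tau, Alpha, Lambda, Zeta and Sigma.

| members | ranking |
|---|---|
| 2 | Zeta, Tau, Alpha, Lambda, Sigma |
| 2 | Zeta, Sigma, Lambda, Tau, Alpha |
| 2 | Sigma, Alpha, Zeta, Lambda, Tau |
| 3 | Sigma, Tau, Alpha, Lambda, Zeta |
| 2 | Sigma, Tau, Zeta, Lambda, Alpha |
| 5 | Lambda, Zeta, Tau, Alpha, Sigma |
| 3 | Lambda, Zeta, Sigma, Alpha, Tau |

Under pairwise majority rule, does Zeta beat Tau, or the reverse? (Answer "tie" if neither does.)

Zeta

Ballots ranking Zeta above Tau: 2 + 2 + 2 + 5 + 3 = 14.
Ballots ranking Tau above Zeta: 19 − 14 = 5.
Zeta wins the head-to-head 14–5.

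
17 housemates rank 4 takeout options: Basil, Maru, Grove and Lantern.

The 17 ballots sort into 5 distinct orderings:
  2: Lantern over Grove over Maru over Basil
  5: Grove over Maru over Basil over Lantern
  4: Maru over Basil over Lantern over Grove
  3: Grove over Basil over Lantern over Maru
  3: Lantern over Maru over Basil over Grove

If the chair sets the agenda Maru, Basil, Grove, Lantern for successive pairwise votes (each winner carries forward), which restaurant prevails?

Round 1: Maru vs Basil — 14–3, Maru advances.
Round 2: Maru vs Grove — 7–10, Grove advances.
Round 3: Grove vs Lantern — 8–9, Lantern advances.
Lantern survives the agenda.

Lantern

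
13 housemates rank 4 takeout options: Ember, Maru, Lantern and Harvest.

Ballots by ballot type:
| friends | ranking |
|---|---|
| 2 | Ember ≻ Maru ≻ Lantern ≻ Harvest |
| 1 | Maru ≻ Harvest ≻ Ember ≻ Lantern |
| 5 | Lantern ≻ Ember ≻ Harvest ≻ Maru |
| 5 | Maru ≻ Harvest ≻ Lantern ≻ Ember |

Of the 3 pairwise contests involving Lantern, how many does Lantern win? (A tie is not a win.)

2

Lantern against each rival (13 friends):
Lantern vs Ember: 5+5 = 10 for Lantern, 3 for Ember — Lantern by 10–3.
Lantern vs Maru: 5 for Lantern, 8 for Maru — Maru by 8–5.
Lantern–Harvest: Lantern 7–6.
Lantern beats Ember, Harvest; loses to Maru — 2 pairwise wins.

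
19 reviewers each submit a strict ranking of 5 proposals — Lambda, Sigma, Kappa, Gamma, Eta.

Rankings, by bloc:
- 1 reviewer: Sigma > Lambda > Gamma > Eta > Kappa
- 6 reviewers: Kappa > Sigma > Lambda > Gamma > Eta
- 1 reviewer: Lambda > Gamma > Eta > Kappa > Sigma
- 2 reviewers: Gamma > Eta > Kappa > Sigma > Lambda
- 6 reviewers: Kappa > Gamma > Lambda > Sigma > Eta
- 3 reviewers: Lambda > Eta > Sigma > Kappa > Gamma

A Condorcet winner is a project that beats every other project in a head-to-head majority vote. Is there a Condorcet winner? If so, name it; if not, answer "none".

Head-to-head results (19 reviewers):
Lambda vs Sigma: 1+6+3 = 10 for Lambda, 9 for Sigma — Lambda by 10–9.
Lambda vs Kappa: Lambda preferred on 1+1+3 = 5 ballots; Kappa wins 14–5.
Lambda vs Gamma: Lambda preferred on 1+6+1+3 = 11 ballots; Lambda wins 11–8.
Lambda vs Eta: Lambda is ranked higher on 1+6+1+6+3 = 17 ballots, Eta on 2. Lambda wins 17–2.
Sigma vs Kappa: Sigma is ranked higher on 1+3 = 4 ballots, Kappa on 15. Kappa wins 15–4.
Sigma vs Gamma: 1+6+3 = 10 for Sigma, 9 for Gamma — Sigma by 10–9.
Sigma vs Eta: Sigma preferred on 1+6+6 = 13 ballots; Sigma wins 13–6.
Kappa vs Gamma: Kappa preferred on 6+6+3 = 15 ballots; Kappa wins 15–4.
Kappa vs Eta: 6+6 = 12 for Kappa, 7 for Eta — Kappa by 12–7.
Gamma vs Eta: Gamma preferred on 1+6+1+2+6 = 16 ballots; Gamma wins 16–3.
Kappa beats each of Lambda, Sigma, Gamma, Eta — Kappa is the Condorcet winner.

Kappa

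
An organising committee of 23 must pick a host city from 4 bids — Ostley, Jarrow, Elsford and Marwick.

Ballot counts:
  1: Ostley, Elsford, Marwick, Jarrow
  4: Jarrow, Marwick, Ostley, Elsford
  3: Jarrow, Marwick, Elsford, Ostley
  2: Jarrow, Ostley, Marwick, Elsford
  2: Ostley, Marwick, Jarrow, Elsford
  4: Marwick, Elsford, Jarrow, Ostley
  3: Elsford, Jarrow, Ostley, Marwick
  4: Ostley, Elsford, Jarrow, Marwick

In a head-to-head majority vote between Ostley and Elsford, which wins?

Ballots ranking Ostley above Elsford: 1 + 4 + 2 + 2 + 4 = 13.
Ballots ranking Elsford above Ostley: 23 − 13 = 10.
Ostley wins the head-to-head 13–10.

Ostley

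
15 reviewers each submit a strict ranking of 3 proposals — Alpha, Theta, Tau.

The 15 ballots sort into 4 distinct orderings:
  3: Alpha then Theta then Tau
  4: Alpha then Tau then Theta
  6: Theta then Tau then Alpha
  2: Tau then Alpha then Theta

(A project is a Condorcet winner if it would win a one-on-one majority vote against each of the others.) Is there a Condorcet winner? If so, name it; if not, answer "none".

Head-to-head results (15 reviewers):
Alpha–Theta: Alpha 9–6.
Alpha vs Tau: Tau wins 8–7.
Theta vs Tau: Theta, 9–6.
Every project loses at least once (Alpha loses to Tau; Theta loses to Alpha; Tau loses to Theta). The majority relation contains the cycle Alpha beats Theta beats Tau beats Alpha, so there is no Condorcet winner.

none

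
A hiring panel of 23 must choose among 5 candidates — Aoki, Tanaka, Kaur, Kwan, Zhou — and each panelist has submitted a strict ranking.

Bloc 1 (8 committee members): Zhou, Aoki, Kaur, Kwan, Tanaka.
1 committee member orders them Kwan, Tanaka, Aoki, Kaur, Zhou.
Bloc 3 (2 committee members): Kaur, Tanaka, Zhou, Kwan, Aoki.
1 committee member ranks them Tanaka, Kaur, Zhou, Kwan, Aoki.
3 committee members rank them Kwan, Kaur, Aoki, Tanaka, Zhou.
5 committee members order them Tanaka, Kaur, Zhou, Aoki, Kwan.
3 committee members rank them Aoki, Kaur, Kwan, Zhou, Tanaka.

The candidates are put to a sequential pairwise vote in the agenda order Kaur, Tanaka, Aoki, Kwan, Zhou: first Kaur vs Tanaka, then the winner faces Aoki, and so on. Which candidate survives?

Round 1: Kaur vs Tanaka — 16–7, Kaur advances.
Round 2: Kaur vs Aoki — 11–12, Aoki advances.
Round 3: Aoki vs Kwan — 16–7, Aoki advances.
Round 4: Aoki vs Zhou — 7–16, Zhou advances.
The agenda winner is Zhou.

Zhou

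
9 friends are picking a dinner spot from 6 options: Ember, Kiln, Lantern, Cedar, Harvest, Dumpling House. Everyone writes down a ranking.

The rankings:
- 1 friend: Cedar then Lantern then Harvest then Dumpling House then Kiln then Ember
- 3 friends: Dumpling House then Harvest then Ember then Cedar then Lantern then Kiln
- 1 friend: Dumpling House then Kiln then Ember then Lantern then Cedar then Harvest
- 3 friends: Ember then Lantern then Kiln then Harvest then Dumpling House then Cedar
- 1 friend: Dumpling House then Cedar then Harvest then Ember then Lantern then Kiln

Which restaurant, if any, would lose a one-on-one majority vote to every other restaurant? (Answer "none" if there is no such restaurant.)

Kiln

Head-to-head results (9 friends):
Ember vs Kiln: Ember wins 7–2.
Ember vs Lantern: Ember preferred on 3+1+3+1 = 8 ballots; Ember wins 8–1.
Ember vs Cedar: Ember is ranked higher on 3+1+3 = 7 ballots, Cedar on 2. Ember wins 7–2.
Ember–Harvest: Harvest 5–4.
Ember vs Dumpling House: Ember preferred on 3 ballots; Dumpling House wins 6–3.
Kiln vs Lantern: Kiln is ranked higher on 1 ballot, Lantern on 8. Lantern wins 8–1.
Kiln–Cedar: Cedar 5–4.
Kiln vs Harvest: Harvest wins 5–4.
Kiln vs Dumpling House: Kiln is ranked higher on 3 ballots, Dumpling House on 6. Dumpling House wins 6–3.
Lantern vs Cedar: Lantern is ranked higher on 1+3 = 4 ballots, Cedar on 5. Cedar wins 5–4.
Lantern vs Harvest: Lantern preferred on 1+1+3 = 5 ballots; Lantern wins 5–4.
Lantern vs Dumpling House: Lantern is ranked higher on 1+3 = 4 ballots, Dumpling House on 5. Dumpling House wins 5–4.
Cedar vs Harvest: Cedar is ranked higher on 1+1+1 = 3 ballots, Harvest on 6. Harvest wins 6–3.
Cedar vs Dumpling House: Cedar is ranked higher on 1 ballot, Dumpling House on 8. Dumpling House wins 8–1.
Harvest vs Dumpling House: Dumpling House wins 5–4.
Kiln loses to every other restaurant — it is the Condorcet loser.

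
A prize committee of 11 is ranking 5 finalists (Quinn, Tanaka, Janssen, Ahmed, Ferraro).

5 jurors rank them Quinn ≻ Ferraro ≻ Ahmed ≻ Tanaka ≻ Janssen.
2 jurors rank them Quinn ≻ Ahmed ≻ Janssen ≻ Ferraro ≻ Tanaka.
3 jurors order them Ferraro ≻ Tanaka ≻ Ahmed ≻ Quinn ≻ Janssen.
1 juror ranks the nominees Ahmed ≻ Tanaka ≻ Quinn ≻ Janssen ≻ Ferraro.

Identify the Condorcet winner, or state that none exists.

Pairwise majorities:
Quinn vs Tanaka: Quinn preferred on 5+2 = 7 ballots; Quinn wins 7–4.
Quinn vs Janssen: 5+2+3+1 = 11 for Quinn, 0 for Janssen — Quinn by 11–0.
Quinn vs Ahmed: Quinn preferred on 5+2 = 7 ballots; Quinn wins 7–4.
Quinn vs Ferraro: 5+2+1 = 8 for Quinn, 3 for Ferraro — Quinn by 8–3.
Tanaka vs Janssen: 9 to 2, Tanaka.
Tanaka vs Ahmed: Tanaka is ranked higher on 3 ballots, Ahmed on 8. Ahmed wins 8–3.
Tanaka vs Ferraro: 1 to 10, Ferraro.
Janssen vs Ahmed: 0 to 11, Ahmed.
Janssen vs Ferraro: 3 to 8, Ferraro.
Ahmed vs Ferraro: 3 to 8, Ferraro.
Quinn beats each of Tanaka, Janssen, Ahmed, Ferraro — Quinn is the Condorcet winner.

Quinn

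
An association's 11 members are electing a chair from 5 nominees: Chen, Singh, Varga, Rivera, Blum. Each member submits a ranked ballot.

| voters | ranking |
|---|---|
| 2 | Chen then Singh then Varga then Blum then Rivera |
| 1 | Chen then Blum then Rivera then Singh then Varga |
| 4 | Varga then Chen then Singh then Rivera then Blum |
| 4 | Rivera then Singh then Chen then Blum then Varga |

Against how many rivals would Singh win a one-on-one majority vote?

Singh against each rival (11 voters):
Singh vs Chen: Chen, 7–4.
Singh vs Varga: 7 to 4, Singh.
Singh vs Rivera: Singh preferred on 2+4 = 6 ballots; Singh wins 6–5.
Singh vs Blum: Singh wins 10–1.
Singh beats Varga, Rivera, Blum; loses to Chen — 3 pairwise wins.

3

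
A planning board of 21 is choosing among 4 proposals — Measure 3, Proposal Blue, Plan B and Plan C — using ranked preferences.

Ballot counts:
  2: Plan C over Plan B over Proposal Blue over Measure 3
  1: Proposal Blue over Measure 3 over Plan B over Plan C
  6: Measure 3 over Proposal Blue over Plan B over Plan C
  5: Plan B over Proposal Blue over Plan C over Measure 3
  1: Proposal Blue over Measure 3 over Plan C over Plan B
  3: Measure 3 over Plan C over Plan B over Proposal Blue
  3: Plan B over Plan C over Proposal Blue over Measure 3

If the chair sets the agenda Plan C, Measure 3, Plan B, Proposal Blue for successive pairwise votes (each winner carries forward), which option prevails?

Round 1: Plan C vs Measure 3 — 10–11, Measure 3 advances.
Round 2: Measure 3 vs Plan B — 11–10, Measure 3 advances.
Round 3: Measure 3 vs Proposal Blue — 9–12, Proposal Blue advances.
Proposal Blue survives the agenda.

Proposal Blue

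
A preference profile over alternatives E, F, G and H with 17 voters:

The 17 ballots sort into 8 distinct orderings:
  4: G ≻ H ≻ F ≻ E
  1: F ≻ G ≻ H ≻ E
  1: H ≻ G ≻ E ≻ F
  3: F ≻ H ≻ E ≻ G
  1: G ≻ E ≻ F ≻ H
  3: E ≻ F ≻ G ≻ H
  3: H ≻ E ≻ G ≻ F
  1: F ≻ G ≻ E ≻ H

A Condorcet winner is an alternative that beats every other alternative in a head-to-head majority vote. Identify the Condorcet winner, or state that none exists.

none

Head-to-head results (17 voters):
E–F: F 9–8.
E vs G: E, 9–8.
E vs H: H wins 12–5.
F vs G: G wins 9–8.
F–H: F 9–8.
G–H: G 10–7.
Every alternative loses at least once (E loses to F; F loses to G; G loses to E; H loses to F). The majority relation contains the cycle E > G > F > E, so there is no Condorcet winner.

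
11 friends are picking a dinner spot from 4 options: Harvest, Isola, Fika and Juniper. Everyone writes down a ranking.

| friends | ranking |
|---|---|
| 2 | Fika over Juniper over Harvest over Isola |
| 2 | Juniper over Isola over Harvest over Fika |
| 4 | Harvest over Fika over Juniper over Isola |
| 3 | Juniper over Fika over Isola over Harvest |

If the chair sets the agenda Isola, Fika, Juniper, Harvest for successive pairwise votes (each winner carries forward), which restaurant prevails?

Round 1: Isola vs Fika — 2–9, Fika advances.
Round 2: Fika vs Juniper — 6–5, Fika advances.
Round 3: Fika vs Harvest — 5–6, Harvest advances.
The agenda winner is Harvest.

Harvest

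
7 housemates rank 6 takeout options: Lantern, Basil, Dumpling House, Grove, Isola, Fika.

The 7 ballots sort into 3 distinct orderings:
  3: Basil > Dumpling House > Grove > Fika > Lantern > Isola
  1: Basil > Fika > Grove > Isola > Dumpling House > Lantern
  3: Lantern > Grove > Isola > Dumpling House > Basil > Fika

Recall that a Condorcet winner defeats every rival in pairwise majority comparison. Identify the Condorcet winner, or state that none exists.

Head-to-head results (7 friends):
Lantern vs Basil: Lantern is ranked higher on 3 ballots, Basil on 4. Basil wins 4–3.
Lantern vs Dumpling House: 3 to 4, Dumpling House.
Lantern vs Grove: Lantern preferred on 3 ballots; Grove wins 4–3.
Lantern vs Isola: Lantern preferred on 3+3 = 6 ballots; Lantern wins 6–1.
Lantern vs Fika: 3 for Lantern, 4 for Fika — Fika by 4–3.
Basil vs Dumpling House: Basil preferred on 3+1 = 4 ballots; Basil wins 4–3.
Basil vs Grove: Basil is ranked higher on 3+1 = 4 ballots, Grove on 3. Basil wins 4–3.
Basil vs Isola: 4 to 3, Basil.
Basil vs Fika: Basil is ranked higher on 3+1+3 = 7 ballots, Fika on 0. Basil wins 7–0.
Dumpling House vs Grove: 3 to 4, Grove.
Dumpling House vs Isola: Dumpling House is ranked higher on 3 ballots, Isola on 4. Isola wins 4–3.
Dumpling House vs Fika: Dumpling House is ranked higher on 3+3 = 6 ballots, Fika on 1. Dumpling House wins 6–1.
Grove vs Isola: 7 to 0, Grove.
Grove vs Fika: 6 to 1, Grove.
Isola vs Fika: 3 to 4, Fika.
Basil beats each of Lantern, Dumpling House, Grove, Isola, Fika — Basil is the Condorcet winner.

Basil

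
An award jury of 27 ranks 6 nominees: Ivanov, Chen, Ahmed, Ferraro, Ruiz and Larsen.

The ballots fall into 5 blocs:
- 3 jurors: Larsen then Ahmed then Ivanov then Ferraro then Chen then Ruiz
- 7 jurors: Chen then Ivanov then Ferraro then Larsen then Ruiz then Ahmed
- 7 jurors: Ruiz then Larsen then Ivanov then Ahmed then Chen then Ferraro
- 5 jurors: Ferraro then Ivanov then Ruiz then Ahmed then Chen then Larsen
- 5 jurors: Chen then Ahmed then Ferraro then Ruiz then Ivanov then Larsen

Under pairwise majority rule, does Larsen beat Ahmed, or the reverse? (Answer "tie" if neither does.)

Larsen

Ballots ranking Larsen above Ahmed: 3 + 7 + 7 = 17.
Ballots ranking Ahmed above Larsen: 27 − 17 = 10.
Larsen wins the head-to-head 17–10.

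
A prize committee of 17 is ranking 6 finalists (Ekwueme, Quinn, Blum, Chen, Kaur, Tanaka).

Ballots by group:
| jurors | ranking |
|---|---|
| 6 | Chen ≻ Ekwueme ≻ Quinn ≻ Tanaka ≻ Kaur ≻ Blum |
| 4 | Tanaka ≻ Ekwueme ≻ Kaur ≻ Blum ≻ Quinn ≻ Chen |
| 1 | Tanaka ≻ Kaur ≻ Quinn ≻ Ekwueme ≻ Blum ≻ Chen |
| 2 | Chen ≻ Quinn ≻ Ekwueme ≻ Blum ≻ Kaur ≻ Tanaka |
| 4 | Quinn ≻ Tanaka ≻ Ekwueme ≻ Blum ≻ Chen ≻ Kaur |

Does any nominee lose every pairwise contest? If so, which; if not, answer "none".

none

Head-to-head results (17 jurors):
Ekwueme vs Quinn: Ekwueme wins 10–7.
Ekwueme vs Blum: Ekwueme preferred on 6+4+1+2+4 = 17 ballots; Ekwueme wins 17–0.
Ekwueme vs Chen: Ekwueme is ranked higher on 4+1+4 = 9 ballots, Chen on 8. Ekwueme wins 9–8.
Ekwueme vs Kaur: Ekwueme wins 16–1.
Ekwueme vs Tanaka: Ekwueme preferred on 6+2 = 8 ballots; Tanaka wins 9–8.
Quinn vs Blum: 6+1+2+4 = 13 for Quinn, 4 for Blum — Quinn by 13–4.
Quinn vs Chen: Quinn is ranked higher on 4+1+4 = 9 ballots, Chen on 8. Quinn wins 9–8.
Quinn vs Kaur: Quinn preferred on 6+2+4 = 12 ballots; Quinn wins 12–5.
Quinn vs Tanaka: Quinn preferred on 6+2+4 = 12 ballots; Quinn wins 12–5.
Blum–Chen: Blum 9–8.
Blum vs Kaur: 6 to 11, Kaur.
Blum vs Tanaka: Blum is ranked higher on 2 ballots, Tanaka on 15. Tanaka wins 15–2.
Chen–Kaur: Chen 12–5.
Chen vs Tanaka: Tanaka wins 9–8.
Kaur vs Tanaka: 2 to 15, Tanaka.
Every nominee wins at least one matchup (Ekwueme beats Quinn; Quinn beats Blum; Blum beats Chen; Chen beats Kaur; Kaur beats Blum; Tanaka beats Ekwueme), so there is no Condorcet loser.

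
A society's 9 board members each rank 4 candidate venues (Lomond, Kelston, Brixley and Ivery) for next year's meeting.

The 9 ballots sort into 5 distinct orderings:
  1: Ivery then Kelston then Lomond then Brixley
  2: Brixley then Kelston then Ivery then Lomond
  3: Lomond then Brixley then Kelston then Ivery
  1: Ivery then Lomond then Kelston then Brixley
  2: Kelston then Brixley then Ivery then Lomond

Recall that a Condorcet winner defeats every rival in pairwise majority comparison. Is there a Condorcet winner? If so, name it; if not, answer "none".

none

Check each pair by majority over 9 ballots:
Lomond vs Kelston: Lomond is ranked higher on 3+1 = 4 ballots, Kelston on 5. Kelston wins 5–4.
Lomond vs Brixley: Lomond is ranked higher on 1+3+1 = 5 ballots, Brixley on 4. Lomond wins 5–4.
Lomond vs Ivery: Ivery wins 6–3.
Kelston vs Brixley: Brixley, 5–4.
Kelston vs Ivery: Kelston is ranked higher on 2+3+2 = 7 ballots, Ivery on 2. Kelston wins 7–2.
Brixley vs Ivery: Brixley wins 7–2.
No city is unbeaten: Lomond loses to Kelston; Kelston loses to Brixley; Brixley loses to Lomond; Ivery loses to Kelston. In particular Lomond > Brixley > Kelston > Lomond is a majority cycle — no Condorcet winner exists.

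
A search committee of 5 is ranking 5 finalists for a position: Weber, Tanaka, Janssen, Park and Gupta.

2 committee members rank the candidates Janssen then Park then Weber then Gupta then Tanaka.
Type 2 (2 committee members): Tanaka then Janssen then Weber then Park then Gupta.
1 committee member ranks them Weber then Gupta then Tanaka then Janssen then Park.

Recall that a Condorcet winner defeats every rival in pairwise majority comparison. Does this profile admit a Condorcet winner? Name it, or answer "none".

none

Head-to-head results (5 committee members):
Weber vs Tanaka: 2+1 = 3 for Weber, 2 for Tanaka — Weber by 3–2.
Weber vs Janssen: 1 for Weber, 4 for Janssen — Janssen by 4–1.
Weber vs Park: Weber is ranked higher on 2+1 = 3 ballots, Park on 2. Weber wins 3–2.
Weber vs Gupta: 2+2+1 = 5 for Weber, 0 for Gupta — Weber by 5–0.
Tanaka vs Janssen: 3 to 2, Tanaka.
Tanaka vs Park: 3 to 2, Tanaka.
Tanaka vs Gupta: Tanaka is ranked higher on 2 ballots, Gupta on 3. Gupta wins 3–2.
Janssen vs Park: Janssen is ranked higher on 2+2+1 = 5 ballots, Park on 0. Janssen wins 5–0.
Janssen vs Gupta: 4 to 1, Janssen.
Park vs Gupta: Park is ranked higher on 2+2 = 4 ballots, Gupta on 1. Park wins 4–1.
No candidate is unbeaten: Weber loses to Janssen; Tanaka loses to Weber; Janssen loses to Tanaka; Park loses to Weber; Gupta loses to Weber. In particular Weber → Tanaka → Janssen → Weber is a majority cycle — no Condorcet winner exists.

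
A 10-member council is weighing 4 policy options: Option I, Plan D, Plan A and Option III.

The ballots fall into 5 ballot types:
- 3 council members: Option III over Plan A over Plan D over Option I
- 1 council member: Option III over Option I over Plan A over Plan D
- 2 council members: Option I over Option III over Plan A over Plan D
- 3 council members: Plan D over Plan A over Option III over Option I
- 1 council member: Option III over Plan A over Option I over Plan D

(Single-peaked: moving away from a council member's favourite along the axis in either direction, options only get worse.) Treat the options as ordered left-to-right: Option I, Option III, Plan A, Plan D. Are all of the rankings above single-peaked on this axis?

Axis positions: Option I=1, Option III=2, Plan A=3, Plan D=4.
Ballot type 1 (peak Option III at position 2): ranking walks positions 2-3-4-1, expanding outward from the peak — single-peaked.
Ballot type 2 (peak Option III at position 2): ranking walks positions 2-1-3-4, expanding outward from the peak — single-peaked.
Ballot type 3 (peak Option I at position 1): ranking walks positions 1-2-3-4, expanding outward from the peak — single-peaked.
Ballot type 4 (peak Plan D at position 4): ranking walks positions 4-3-2-1, expanding outward from the peak — single-peaked.
Ballot type 5 (peak Option III at position 2): ranking walks positions 2-3-1-4, expanding outward from the peak — single-peaked.
Every ranking is single-peaked on this axis.

yes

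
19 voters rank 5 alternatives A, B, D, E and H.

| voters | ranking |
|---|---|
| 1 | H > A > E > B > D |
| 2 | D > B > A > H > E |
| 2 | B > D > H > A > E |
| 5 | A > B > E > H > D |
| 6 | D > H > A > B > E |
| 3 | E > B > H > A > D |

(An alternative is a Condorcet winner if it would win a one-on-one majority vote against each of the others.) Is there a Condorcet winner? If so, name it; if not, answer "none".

none

Pairwise majorities:
A–B: A 12–7.
A vs D: D wins 10–9.
A vs E: A wins 16–3.
A vs H: H, 12–7.
B vs D: B, 11–8.
B–E: B 15–4.
B vs H: B, 12–7.
D vs E: D, 10–9.
D–H: D 10–9.
E vs H: H, 11–8.
Each alternative drops at least one matchup (A loses to D; B loses to A; D loses to B; E loses to A; H loses to B); the cycle A beats B beats D beats A rules out a Condorcet winner.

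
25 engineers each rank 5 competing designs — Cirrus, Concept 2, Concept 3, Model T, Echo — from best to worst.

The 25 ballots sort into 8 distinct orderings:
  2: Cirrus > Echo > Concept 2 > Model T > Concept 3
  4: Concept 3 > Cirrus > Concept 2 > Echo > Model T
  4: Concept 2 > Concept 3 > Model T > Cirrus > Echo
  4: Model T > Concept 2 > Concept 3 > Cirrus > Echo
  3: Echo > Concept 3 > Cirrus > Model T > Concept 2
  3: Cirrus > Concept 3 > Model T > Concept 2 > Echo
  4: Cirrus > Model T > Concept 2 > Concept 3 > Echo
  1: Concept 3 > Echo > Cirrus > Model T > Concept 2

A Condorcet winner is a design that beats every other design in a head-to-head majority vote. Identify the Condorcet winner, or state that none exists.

none

Pairwise majorities:
Cirrus–Concept 2: Cirrus 17–8.
Cirrus vs Concept 3: Concept 3 wins 16–9.
Cirrus vs Model T: Cirrus, 17–8.
Cirrus vs Echo: Cirrus, 21–4.
Concept 2–Concept 3: Concept 2 14–11.
Concept 2 vs Model T: Model T wins 15–10.
Concept 2 vs Echo: Concept 2, 19–6.
Concept 3 vs Model T: Concept 3 wins 15–10.
Concept 3–Echo: Concept 3 20–5.
Model T–Echo: Model T 15–10.
No design is unbeaten: Cirrus loses to Concept 3; Concept 2 loses to Cirrus; Concept 3 loses to Concept 2; Model T loses to Cirrus; Echo loses to Cirrus. In particular Cirrus beats Concept 2 beats Concept 3 beats Cirrus is a majority cycle — no Condorcet winner exists.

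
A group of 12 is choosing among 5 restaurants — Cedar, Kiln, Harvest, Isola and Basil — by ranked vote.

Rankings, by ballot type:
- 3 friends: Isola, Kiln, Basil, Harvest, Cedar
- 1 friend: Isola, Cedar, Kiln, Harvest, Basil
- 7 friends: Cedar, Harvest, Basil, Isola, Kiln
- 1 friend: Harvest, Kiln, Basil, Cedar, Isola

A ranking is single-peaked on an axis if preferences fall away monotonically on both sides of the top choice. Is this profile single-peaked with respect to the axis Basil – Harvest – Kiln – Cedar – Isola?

no

Axis positions: Basil=1, Harvest=2, Kiln=3, Cedar=4, Isola=5.
Ballot type 1: ranking walks positions 5-3-1-2-4; Kiln is ranked above Cedar even though Cedar lies between Kiln and the peak Isola on the axis — preferences dip and rise again. Not single-peaked.
Ballot type 2 (peak Isola at position 5): ranking walks positions 5-4-3-2-1, expanding outward from the peak — single-peaked.
Ballot type 3: ranking walks positions 4-2-1-5-3; Harvest is ranked above Kiln even though Kiln lies between Harvest and the peak Cedar on the axis — preferences dip and rise again. Not single-peaked.
Ballot type 4 (peak Harvest at position 2): ranking walks positions 2-3-1-4-5, expanding outward from the peak — single-peaked.
Ballot type 1 violates single-peakedness, so the profile is not single-peaked on this axis.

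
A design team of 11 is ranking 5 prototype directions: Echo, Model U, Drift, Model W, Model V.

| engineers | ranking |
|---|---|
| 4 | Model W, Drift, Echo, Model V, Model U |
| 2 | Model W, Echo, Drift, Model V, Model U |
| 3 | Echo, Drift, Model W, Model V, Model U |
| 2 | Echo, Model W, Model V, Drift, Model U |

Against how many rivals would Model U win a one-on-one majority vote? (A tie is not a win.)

Model U against each rival (11 engineers):
Model U vs Echo: Model U is ranked higher on 0 ballots, Echo on 11. Echo wins 11–0.
Model U vs Drift: 0 to 11, Drift.
Model U vs Model W: Model W, 11–0.
Model U vs Model V: Model U is ranked higher on 0 ballots, Model V on 11. Model V wins 11–0.
Model U beats no one; loses to Echo, Drift, Model W, Model V — 0 pairwise wins.

0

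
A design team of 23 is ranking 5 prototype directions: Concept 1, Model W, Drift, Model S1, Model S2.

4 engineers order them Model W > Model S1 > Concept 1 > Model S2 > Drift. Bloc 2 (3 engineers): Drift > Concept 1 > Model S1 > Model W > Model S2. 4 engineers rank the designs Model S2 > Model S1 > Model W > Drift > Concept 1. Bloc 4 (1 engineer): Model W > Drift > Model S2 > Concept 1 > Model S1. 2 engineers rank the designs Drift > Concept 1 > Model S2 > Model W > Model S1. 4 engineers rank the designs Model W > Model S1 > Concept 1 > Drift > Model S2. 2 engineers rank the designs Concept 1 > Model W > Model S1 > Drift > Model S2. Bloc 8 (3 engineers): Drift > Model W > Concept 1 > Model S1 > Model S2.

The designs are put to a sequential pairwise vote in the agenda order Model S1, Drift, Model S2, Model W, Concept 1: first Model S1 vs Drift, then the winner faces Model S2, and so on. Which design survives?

Model W

Round 1: Model S1 vs Drift — 14–9, Model S1 advances.
Round 2: Model S1 vs Model S2 — 16–7, Model S1 advances.
Round 3: Model S1 vs Model W — 7–16, Model W advances.
Round 4: Model W vs Concept 1 — 16–7, Model W advances.
The agenda winner is Model W.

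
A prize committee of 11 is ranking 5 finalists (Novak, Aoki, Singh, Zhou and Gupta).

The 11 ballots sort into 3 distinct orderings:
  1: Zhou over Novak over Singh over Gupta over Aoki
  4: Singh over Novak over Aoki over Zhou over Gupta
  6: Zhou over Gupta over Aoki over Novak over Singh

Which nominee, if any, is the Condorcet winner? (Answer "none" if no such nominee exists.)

Head-to-head results (11 jurors):
Novak vs Aoki: 5 to 6, Aoki.
Novak vs Singh: 7 to 4, Novak.
Novak vs Zhou: Novak is ranked higher on 4 ballots, Zhou on 7. Zhou wins 7–4.
Novak vs Gupta: Novak is ranked higher on 1+4 = 5 ballots, Gupta on 6. Gupta wins 6–5.
Aoki vs Singh: 6 for Aoki, 5 for Singh — Aoki by 6–5.
Aoki vs Zhou: 4 to 7, Zhou.
Aoki vs Gupta: Aoki is ranked higher on 4 ballots, Gupta on 7. Gupta wins 7–4.
Singh vs Zhou: 4 for Singh, 7 for Zhou — Zhou by 7–4.
Singh vs Gupta: 5 to 6, Gupta.
Zhou vs Gupta: Zhou preferred on 1+4+6 = 11 ballots; Zhou wins 11–0.
Only Zhou has no losses; Zhou is the Condorcet winner.

Zhou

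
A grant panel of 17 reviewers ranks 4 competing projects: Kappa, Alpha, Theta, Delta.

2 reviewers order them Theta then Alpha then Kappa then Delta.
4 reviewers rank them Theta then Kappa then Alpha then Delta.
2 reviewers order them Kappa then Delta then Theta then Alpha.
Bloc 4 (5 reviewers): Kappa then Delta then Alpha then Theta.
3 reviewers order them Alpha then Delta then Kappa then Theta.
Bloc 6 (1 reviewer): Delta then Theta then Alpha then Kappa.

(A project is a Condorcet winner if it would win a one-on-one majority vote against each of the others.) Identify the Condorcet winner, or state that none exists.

Head-to-head results (17 reviewers):
Kappa vs Alpha: Kappa wins 11–6.
Kappa–Theta: Kappa 10–7.
Kappa vs Delta: Kappa, 13–4.
Alpha vs Theta: Theta wins 9–8.
Alpha vs Delta: Alpha wins 9–8.
Theta vs Delta: Delta wins 11–6.
Kappa beats each of Alpha, Theta, Delta — Kappa is the Condorcet winner.

Kappa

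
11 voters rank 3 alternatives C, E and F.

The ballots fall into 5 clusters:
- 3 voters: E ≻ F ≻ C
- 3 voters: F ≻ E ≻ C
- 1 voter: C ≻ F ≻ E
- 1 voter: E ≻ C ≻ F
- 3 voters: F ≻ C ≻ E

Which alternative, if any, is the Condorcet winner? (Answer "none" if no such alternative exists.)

Head-to-head results (11 voters):
C vs E: E, 7–4.
C vs F: F, 9–2.
E vs F: 4 to 7, F.
F defeats every rival head-to-head and is the Condorcet winner.

F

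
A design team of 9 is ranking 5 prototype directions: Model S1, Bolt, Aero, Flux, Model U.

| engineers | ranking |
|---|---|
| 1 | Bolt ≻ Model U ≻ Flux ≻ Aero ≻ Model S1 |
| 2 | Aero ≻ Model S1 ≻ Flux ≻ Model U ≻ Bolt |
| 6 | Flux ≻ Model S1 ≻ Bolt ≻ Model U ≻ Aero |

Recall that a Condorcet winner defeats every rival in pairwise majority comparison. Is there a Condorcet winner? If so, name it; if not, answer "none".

Pairwise majorities:
Model S1 vs Bolt: 2+6 = 8 for Model S1, 1 for Bolt — Model S1 by 8–1.
Model S1 vs Aero: 6 for Model S1, 3 for Aero — Model S1 by 6–3.
Model S1 vs Flux: 2 to 7, Flux.
Model S1 vs Model U: 8 to 1, Model S1.
Bolt–Aero: Bolt 7–2.
Bolt vs Flux: Flux, 8–1.
Bolt vs Model U: 7 to 2, Bolt.
Aero vs Flux: Flux, 7–2.
Aero vs Model U: Aero is ranked higher on 2 ballots, Model U on 7. Model U wins 7–2.
Flux vs Model U: 8 to 1, Flux.
Only Flux has no losses; Flux is the Condorcet winner.

Flux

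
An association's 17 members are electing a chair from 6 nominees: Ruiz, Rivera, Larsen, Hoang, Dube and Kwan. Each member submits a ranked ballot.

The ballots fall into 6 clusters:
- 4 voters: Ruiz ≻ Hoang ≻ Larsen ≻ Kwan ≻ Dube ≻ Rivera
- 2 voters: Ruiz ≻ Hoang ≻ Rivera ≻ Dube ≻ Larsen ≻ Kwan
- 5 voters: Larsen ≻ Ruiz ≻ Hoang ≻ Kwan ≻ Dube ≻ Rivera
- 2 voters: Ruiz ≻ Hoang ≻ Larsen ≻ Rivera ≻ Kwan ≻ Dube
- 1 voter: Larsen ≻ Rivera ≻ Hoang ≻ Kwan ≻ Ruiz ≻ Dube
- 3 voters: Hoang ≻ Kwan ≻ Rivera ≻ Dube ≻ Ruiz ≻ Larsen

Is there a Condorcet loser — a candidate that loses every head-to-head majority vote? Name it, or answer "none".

Head-to-head results (17 voters):
Ruiz vs Rivera: Ruiz is ranked higher on 4+2+5+2 = 13 ballots, Rivera on 4. Ruiz wins 13–4.
Ruiz–Larsen: Ruiz 11–6.
Ruiz vs Hoang: 4+2+5+2 = 13 for Ruiz, 4 for Hoang — Ruiz by 13–4.
Ruiz vs Dube: Ruiz is ranked higher on 4+2+5+2+1 = 14 ballots, Dube on 3. Ruiz wins 14–3.
Ruiz–Kwan: Ruiz 13–4.
Rivera–Larsen: Larsen 12–5.
Rivera vs Hoang: Hoang, 16–1.
Rivera vs Dube: Rivera is ranked higher on 2+2+1+3 = 8 ballots, Dube on 9. Dube wins 9–8.
Rivera–Kwan: Kwan 12–5.
Larsen vs Hoang: 6 to 11, Hoang.
Larsen vs Dube: Larsen is ranked higher on 4+5+2+1 = 12 ballots, Dube on 5. Larsen wins 12–5.
Larsen vs Kwan: Larsen, 14–3.
Hoang vs Dube: Hoang, 17–0.
Hoang vs Kwan: Hoang wins 17–0.
Dube vs Kwan: 2 for Dube, 15 for Kwan — Kwan by 15–2.
Rivera is beaten in every head-to-head and is the Condorcet loser.

Rivera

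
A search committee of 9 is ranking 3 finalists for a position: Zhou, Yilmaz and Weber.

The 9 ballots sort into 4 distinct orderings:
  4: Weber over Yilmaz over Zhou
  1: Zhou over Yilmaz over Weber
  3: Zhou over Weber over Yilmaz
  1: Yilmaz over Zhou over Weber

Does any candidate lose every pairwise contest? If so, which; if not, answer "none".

none

Pairwise majorities:
Zhou vs Yilmaz: Yilmaz wins 5–4.
Zhou vs Weber: Zhou preferred on 1+3+1 = 5 ballots; Zhou wins 5–4.
Yilmaz vs Weber: Weber wins 7–2.
Each candidate has at least one pairwise win (Zhou beats Weber; Yilmaz beats Zhou; Weber beats Yilmaz) — no Condorcet loser.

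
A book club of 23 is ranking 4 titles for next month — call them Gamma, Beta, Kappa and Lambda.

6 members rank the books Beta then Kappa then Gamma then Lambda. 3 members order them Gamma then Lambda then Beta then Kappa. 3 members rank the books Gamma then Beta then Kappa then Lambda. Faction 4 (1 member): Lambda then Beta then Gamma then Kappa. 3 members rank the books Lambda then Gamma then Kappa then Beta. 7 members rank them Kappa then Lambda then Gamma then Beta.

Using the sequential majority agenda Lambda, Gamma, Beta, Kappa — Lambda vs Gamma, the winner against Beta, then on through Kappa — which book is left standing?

Kappa

Round 1: Lambda vs Gamma — 11–12, Gamma advances.
Round 2: Gamma vs Beta — 16–7, Gamma advances.
Round 3: Gamma vs Kappa — 10–13, Kappa advances.
The agenda winner is Kappa.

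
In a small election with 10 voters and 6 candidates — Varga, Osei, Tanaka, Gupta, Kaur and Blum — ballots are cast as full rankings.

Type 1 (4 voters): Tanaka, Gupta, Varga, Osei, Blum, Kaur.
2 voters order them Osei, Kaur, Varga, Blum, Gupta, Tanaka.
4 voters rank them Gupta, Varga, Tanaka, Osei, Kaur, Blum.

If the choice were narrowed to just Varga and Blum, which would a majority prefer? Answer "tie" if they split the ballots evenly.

Varga

Ballots ranking Varga above Blum: 4 + 2 + 4 = 10.
Ballots ranking Blum above Varga: 10 − 10 = 0.
Varga wins the head-to-head 10–0.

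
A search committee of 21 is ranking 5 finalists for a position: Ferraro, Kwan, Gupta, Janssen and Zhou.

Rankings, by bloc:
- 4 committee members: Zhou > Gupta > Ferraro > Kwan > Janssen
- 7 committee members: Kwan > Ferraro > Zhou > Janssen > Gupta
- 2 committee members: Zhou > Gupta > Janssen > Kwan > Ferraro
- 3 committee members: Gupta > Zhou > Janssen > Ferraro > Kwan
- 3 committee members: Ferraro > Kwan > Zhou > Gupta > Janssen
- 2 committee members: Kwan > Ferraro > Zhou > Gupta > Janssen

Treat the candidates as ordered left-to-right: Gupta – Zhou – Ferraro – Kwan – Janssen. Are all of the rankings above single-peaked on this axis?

no

Axis positions: Gupta=1, Zhou=2, Ferraro=3, Kwan=4, Janssen=5.
Bloc 1 (peak Zhou at position 2): ranking walks positions 2-1-3-4-5, expanding outward from the peak — single-peaked.
Bloc 2 (peak Kwan at position 4): ranking walks positions 4-3-2-5-1, expanding outward from the peak — single-peaked.
Bloc 3: ranking walks positions 2-1-5-4-3; Janssen is ranked above Ferraro even though Ferraro lies between Janssen and the peak Zhou on the axis — preferences dip and rise again. Not single-peaked.
Bloc 4: ranking walks positions 1-2-5-3-4; Janssen is ranked above Ferraro even though Ferraro lies between Janssen and the peak Gupta on the axis — preferences dip and rise again. Not single-peaked.
Bloc 5 (peak Ferraro at position 3): ranking walks positions 3-4-2-1-5, expanding outward from the peak — single-peaked.
Bloc 6 (peak Kwan at position 4): ranking walks positions 4-3-2-1-5, expanding outward from the peak — single-peaked.
Bloc 3 violates single-peakedness, so the profile is not single-peaked on this axis.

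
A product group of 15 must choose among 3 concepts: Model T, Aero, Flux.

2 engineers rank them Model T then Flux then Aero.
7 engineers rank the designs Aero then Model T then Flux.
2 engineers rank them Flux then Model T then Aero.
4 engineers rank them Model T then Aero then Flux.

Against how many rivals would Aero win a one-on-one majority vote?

Aero against each rival (15 engineers):
Aero vs Model T: Model T, 8–7.
Aero vs Flux: Aero is ranked higher on 7+4 = 11 ballots, Flux on 4. Aero wins 11–4.
Aero beats Flux; loses to Model T — 1 pairwise win.

1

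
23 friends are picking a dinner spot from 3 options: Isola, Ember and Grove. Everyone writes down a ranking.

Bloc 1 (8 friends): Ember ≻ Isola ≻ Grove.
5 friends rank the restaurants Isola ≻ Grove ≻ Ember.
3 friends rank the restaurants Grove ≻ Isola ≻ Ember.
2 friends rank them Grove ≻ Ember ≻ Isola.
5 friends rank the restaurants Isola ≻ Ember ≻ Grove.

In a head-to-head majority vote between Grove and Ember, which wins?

Ember

Ballots ranking Grove above Ember: 5 + 3 + 2 = 10.
Ballots ranking Ember above Grove: 23 − 10 = 13.
Ember wins the head-to-head 13–10.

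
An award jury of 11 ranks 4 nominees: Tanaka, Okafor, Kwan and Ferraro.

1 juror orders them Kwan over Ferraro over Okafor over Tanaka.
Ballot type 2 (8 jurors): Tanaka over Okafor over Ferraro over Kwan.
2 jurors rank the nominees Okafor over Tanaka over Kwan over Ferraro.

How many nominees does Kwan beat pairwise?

0

Kwan against each rival (11 jurors):
Kwan vs Tanaka: 1 to 10, Tanaka.
Kwan vs Okafor: Okafor, 10–1.
Kwan vs Ferraro: Ferraro wins 8–3.
Kwan beats no one; loses to Tanaka, Okafor, Ferraro — 0 pairwise wins.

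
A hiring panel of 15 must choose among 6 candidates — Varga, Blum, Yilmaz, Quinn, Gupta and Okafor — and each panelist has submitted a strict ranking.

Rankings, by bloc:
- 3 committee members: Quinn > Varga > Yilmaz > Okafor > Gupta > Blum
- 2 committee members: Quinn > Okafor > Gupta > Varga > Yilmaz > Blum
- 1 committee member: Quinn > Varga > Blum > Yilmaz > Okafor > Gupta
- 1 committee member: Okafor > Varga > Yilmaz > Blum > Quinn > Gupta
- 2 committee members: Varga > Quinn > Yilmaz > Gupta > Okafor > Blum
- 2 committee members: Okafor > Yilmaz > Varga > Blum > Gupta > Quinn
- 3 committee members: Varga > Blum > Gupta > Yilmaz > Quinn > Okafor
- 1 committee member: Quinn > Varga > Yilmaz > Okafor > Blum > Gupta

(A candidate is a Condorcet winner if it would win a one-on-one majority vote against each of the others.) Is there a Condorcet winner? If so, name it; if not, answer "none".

Check each pair by majority over 15 ballots:
Varga vs Blum: Varga wins 15–0.
Varga vs Yilmaz: Varga, 13–2.
Varga vs Quinn: Varga wins 8–7.
Varga vs Gupta: Varga wins 13–2.
Varga vs Okafor: Varga wins 10–5.
Blum vs Yilmaz: Yilmaz, 11–4.
Blum vs Quinn: Quinn wins 9–6.
Blum vs Gupta: Blum wins 8–7.
Blum–Okafor: Okafor 11–4.
Yilmaz–Quinn: Quinn 9–6.
Yilmaz vs Gupta: Yilmaz, 10–5.
Yilmaz vs Okafor: Yilmaz wins 10–5.
Quinn vs Gupta: Quinn wins 10–5.
Quinn–Okafor: Quinn 12–3.
Gupta vs Okafor: Okafor, 10–5.
Only Varga has no losses; Varga is the Condorcet winner.

Varga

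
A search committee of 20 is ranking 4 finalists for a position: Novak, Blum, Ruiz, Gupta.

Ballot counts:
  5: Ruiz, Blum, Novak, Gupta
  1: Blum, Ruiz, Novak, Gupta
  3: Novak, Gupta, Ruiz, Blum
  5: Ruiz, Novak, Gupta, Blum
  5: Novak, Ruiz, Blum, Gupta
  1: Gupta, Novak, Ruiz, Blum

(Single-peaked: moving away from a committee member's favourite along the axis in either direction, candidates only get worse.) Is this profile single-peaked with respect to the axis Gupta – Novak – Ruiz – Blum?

Axis positions: Gupta=1, Novak=2, Ruiz=3, Blum=4.
Type 1 (peak Ruiz at position 3): ranking walks positions 3-4-2-1, expanding outward from the peak — single-peaked.
Type 2 (peak Blum at position 4): ranking walks positions 4-3-2-1, expanding outward from the peak — single-peaked.
Type 3 (peak Novak at position 2): ranking walks positions 2-1-3-4, expanding outward from the peak — single-peaked.
Type 4 (peak Ruiz at position 3): ranking walks positions 3-2-1-4, expanding outward from the peak — single-peaked.
Type 5 (peak Novak at position 2): ranking walks positions 2-3-4-1, expanding outward from the peak — single-peaked.
Type 6 (peak Gupta at position 1): ranking walks positions 1-2-3-4, expanding outward from the peak — single-peaked.
Every ranking is single-peaked on this axis.

yes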